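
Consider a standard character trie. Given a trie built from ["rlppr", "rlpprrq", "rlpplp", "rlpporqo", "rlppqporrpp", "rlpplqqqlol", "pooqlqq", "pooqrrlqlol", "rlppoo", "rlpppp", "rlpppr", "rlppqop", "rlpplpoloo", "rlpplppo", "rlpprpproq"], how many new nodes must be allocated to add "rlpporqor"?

1

Walking "rlpporqor" from the root, the first 8 characters ("rlpporqo") follow existing edges; "r" is the first miss.
So 9 − 8 = 1 new nodes.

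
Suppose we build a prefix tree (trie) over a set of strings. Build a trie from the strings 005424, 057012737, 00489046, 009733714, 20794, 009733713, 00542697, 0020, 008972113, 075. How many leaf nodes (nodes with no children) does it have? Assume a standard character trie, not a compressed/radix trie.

10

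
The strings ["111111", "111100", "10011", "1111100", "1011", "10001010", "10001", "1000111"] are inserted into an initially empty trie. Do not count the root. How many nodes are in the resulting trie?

23

Count nodes per top-level branch (shared prefixes stored once):
  '1'-branch (10001, 10001010, 1000111, 10011, 1011, 111100, 1111100, 111111): 23 nodes
Sum: 23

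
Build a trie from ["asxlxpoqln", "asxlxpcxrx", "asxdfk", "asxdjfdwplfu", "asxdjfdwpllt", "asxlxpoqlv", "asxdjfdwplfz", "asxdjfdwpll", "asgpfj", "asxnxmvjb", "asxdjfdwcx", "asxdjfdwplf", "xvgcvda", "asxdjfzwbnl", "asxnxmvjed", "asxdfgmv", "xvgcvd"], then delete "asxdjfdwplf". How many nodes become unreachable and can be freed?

After clearing the end-marker at "asxdjfdwplf", prune upward until reaching a node still needed by another word.
Every node on "asxdjfdwplf" is still needed (e.g. by "asxdjfdwplfu"), so nothing is freed.
Nodes removed: 0

0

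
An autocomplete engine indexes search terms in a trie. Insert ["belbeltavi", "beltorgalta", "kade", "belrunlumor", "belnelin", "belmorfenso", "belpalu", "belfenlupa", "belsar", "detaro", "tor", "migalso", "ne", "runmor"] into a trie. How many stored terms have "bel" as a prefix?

Filter for entries beginning with "bel":
Words under "bel": belbeltavi, belfenlupa, belmorfenso, belnelin, belpalu, belrunlumor, belsar, beltorgalta
Count: 8

8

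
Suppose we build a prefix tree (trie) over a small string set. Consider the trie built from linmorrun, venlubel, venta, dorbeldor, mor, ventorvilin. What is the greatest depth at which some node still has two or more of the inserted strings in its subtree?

The deepest shared node is where two words last agree before diverging.
e.g. "venta" and "ventorvilin" share the prefix "vent" of length 4; no pair shares a longer one.
Longest shared-prefix length: 4

4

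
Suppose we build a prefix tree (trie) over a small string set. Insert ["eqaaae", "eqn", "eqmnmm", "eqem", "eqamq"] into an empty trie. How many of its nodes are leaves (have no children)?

A leaf is a node with no children — equivalently, the end of a word that is not a proper prefix of any other stored word.
Those words: "eqaaae", "eqamq", "eqem", "eqmnmm", "eqn"
Leaf count: 5

5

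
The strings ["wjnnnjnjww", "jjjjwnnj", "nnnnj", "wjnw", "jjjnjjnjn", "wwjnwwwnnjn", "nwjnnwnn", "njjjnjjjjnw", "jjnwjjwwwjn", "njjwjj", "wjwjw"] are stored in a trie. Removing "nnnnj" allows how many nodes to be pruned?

Walk "nnnnj" from the leaf back toward the root, removing each node that no remaining word uses.
The suffix "nnnj" (4 nodes) is used only by "nnnnj"; the node for "n" still has the child "w", so pruning stops there.
Nodes removed: 4

4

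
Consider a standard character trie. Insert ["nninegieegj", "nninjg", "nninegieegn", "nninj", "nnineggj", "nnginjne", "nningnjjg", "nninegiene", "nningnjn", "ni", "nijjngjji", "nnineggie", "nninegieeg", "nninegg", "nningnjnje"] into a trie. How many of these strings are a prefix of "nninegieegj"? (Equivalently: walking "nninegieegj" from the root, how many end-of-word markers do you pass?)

Check each prefix of "nninegieegj" against the stored set — each match is an end-marker on the path.
Prefixes of the query that are stored words: "nninegieeg", "nninegieegj"
Count: 2

2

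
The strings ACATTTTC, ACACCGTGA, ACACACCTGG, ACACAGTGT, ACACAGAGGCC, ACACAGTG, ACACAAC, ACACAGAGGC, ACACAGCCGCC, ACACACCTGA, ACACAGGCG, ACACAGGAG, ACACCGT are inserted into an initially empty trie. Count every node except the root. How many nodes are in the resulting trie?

42

Trace insertions, counting only characters that open a new branch:
  "ACATTTTC" → 8 new (A, C, A, T, T, T, T, C)
  "ACACCGTGA" → prefix "ACA" already present; 6 new (C, C, G, T, G, A)
  "ACACACCTGG" → prefix "ACAC" already present; 6 new (A, C, C, T, G, G)
  "ACACAGTGT" → prefix "ACACA" already present; 4 new (G, T, G, T)
  "ACACAGAGGCC" → prefix "ACACAG" already present; 5 new (A, G, G, C, C)
  "ACACAGTG" → prefix "ACACAGTG" already present; 0 new (none)
  "ACACAAC" → prefix "ACACA" already present; 2 new (A, C)
  "ACACAGAGGC" → prefix "ACACAGAGGC" already present; 0 new (none)
  "ACACAGCCGCC" → prefix "ACACAG" already present; 5 new (C, C, G, C, C)
  "ACACACCTGA" → prefix "ACACACCTG" already present; 1 new (A)
  "ACACAGGCG" → prefix "ACACAG" already present; 3 new (G, C, G)
  "ACACAGGAG" → prefix "ACACAGG" already present; 2 new (A, G)
  "ACACCGT" → prefix "ACACCGT" already present; 0 new (none)
Total nodes = 8 + 6 + 6 + 4 + 5 + 0 + 2 + 0 + 5 + 1 + 3 + 2 + 0 = 42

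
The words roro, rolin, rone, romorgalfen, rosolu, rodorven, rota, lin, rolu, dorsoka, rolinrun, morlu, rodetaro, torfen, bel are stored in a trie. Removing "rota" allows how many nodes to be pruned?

Walk "rota" from the leaf back toward the root, removing each node that no remaining word uses.
The suffix "ta" (2 nodes) is used only by "rota"; the node for "ro" still has the child "r", so pruning stops there.
Nodes removed: 2

2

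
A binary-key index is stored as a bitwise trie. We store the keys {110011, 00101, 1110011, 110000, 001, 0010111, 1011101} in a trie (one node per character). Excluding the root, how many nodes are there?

Insert word by word; a character creates a node only if that edge doesn't already exist:
  "110011" → 6 new (1, 1, 0, 0, 1, 1)
  "00101" → 5 new (0, 0, 1, 0, 1)
  "1110011" → prefix "11" already present; 5 new (1, 0, 0, 1, 1)
  "110000" → prefix "1100" already present; 2 new (0, 0)
  "001" → prefix "001" already present; 0 new (none)
  "0010111" → prefix "00101" already present; 2 new (1, 1)
  "1011101" → prefix "1" already present; 6 new (0, 1, 1, 1, 0, 1)
Total nodes = 6 + 5 + 5 + 2 + 0 + 2 + 6 = 26

26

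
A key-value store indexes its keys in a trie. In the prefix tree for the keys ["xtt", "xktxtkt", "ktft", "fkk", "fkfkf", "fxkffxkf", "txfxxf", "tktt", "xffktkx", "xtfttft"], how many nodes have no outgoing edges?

A leaf is a node with no children — equivalently, the end of a word that is not a proper prefix of any other stored word.
Those words: "fkfkf", "fkk", "fxkffxkf", "ktft", "tktt", "txfxxf", "xffktkx", "xktxtkt", "xtfttft", "xtt"
Leaf count: 10

10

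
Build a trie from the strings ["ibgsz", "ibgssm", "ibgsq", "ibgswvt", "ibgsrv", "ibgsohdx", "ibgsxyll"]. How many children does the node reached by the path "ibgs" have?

7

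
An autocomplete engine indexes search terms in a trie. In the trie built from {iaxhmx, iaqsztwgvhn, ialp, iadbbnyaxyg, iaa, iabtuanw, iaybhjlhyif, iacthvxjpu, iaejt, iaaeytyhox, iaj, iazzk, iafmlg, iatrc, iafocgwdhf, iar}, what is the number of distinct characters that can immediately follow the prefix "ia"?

Walk "ia" from the root, arriving at one node.
Distinct next characters after "ia": a, b, c, d, e, f, j, l, q, r, t, x, y, z.
That node has 14 child edges.

14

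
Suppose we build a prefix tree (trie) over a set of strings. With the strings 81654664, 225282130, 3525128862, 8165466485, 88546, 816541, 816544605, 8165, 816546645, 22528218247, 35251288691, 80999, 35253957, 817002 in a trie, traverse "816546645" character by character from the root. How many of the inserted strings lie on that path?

3

Check each prefix of "816546645" against the stored set — each match is an end-marker on the path.
Prefixes of the query that are stored words: "8165", "81654664", "816546645"
Count: 3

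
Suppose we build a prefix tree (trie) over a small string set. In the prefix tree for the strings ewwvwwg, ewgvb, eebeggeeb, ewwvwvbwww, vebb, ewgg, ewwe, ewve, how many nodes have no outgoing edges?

8

Leaves are exactly the stored words that no other stored word extends.
Those words: "eebeggeeb", "ewgg", "ewgvb", "ewve", "ewwe", "ewwvwvbwww", "ewwvwwg", "vebb"
Leaf count: 8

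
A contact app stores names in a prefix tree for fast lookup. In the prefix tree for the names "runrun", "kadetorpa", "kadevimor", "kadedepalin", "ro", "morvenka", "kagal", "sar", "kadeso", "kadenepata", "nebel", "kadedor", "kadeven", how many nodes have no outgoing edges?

13

Leaves are exactly the stored words that no other stored word extends.
Those words: "kadedepalin", "kadedor", "kadenepata", "kadeso", "kadetorpa", "kadeven", "kadevimor", "kagal", "morvenka", "nebel", "ro", "runrun", "sar"
Leaf count: 13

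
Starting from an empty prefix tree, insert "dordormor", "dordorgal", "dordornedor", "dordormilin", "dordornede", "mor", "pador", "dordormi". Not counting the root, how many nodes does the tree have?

30

Trie structure (* marks end of a word):
(root)
├─ d
│  └─ o
│     └─ r
│        └─ d
│           └─ o
│              └─ r
│                 ├─ g
│                 │  └─ a
│                 │     └─ l *
│                 ├─ m
│                 │  ├─ i *
│                 │  │  └─ l
│                 │  │     └─ i
│                 │  │        └─ n *
│                 │  └─ o
│                 │     └─ r *
│                 └─ n
│                    └─ e
│                       └─ d
│                          ├─ e *
│                          └─ o
│                             └─ r *
├─ m
│  └─ o
│     └─ r *
└─ p
   └─ a
      └─ d
         └─ o
            └─ r *
Counting every labelled node above: 30.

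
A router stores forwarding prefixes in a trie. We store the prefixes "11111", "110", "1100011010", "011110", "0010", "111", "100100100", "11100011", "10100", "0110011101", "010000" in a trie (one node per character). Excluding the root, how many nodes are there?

49

For each word, the new-node count is its length minus the longest prefix already in the trie:
  "11111" → 5 new (1, 1, 1, 1, 1)
  "110" → prefix "11" already present; 1 new (0)
  "1100011010" → prefix "110" already present; 7 new (0, 0, 1, 1, 0, 1, 0)
  "011110" → 6 new (0, 1, 1, 1, 1, 0)
  "0010" → prefix "0" already present; 3 new (0, 1, 0)
  "111" → prefix "111" already present; 0 new (none)
  "100100100" → prefix "1" already present; 8 new (0, 0, 1, 0, 0, 1, 0, 0)
  "11100011" → prefix "111" already present; 5 new (0, 0, 0, 1, 1)
  "10100" → prefix "10" already present; 3 new (1, 0, 0)
  "0110011101" → prefix "011" already present; 7 new (0, 0, 1, 1, 1, 0, 1)
  "010000" → prefix "01" already present; 4 new (0, 0, 0, 0)
Total nodes = 5 + 1 + 7 + 6 + 3 + 0 + 8 + 5 + 3 + 7 + 4 = 49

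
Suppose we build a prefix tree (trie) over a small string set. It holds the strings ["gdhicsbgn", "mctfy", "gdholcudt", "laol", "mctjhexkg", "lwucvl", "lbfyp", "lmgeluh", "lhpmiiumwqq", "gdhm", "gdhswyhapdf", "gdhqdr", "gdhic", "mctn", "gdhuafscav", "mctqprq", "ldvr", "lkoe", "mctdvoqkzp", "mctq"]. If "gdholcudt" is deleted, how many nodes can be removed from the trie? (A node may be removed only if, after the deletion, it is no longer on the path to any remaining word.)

A node on "gdholcudt"'s path can go only if nothing else ends at it or branches off below it.
The suffix "olcudt" (6 nodes) is used only by "gdholcudt"; the node for "gdh" still has the child "i", so pruning stops there.
Nodes removed: 6

6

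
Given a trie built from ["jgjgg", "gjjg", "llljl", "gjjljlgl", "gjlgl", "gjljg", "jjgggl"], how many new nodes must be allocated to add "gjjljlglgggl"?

The longest prefix of "gjjljlglgggl" already in the trie is "gjjljlgl" (length 8).
Each of the 4 remaining characters creates one node.

4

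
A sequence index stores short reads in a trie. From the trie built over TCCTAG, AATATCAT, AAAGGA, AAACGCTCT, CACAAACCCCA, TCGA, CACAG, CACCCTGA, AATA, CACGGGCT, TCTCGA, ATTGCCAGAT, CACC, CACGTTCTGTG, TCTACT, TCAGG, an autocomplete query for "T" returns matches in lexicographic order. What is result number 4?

DFS of the "T" subtree visits, in order: "TCAGG", "TCCTAG", "TCGA", "TCTACT", "TCTCGA"
Position 4: TCTACT

TCTACT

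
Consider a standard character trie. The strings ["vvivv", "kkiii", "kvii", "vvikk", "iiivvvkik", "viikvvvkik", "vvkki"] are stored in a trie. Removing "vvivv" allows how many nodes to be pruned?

Walk "vvivv" from the leaf back toward the root, removing each node that no remaining word uses.
The suffix "vv" (2 nodes) is used only by "vvivv"; the node for "vvi" still has the child "k", so pruning stops there.
Nodes removed: 2

2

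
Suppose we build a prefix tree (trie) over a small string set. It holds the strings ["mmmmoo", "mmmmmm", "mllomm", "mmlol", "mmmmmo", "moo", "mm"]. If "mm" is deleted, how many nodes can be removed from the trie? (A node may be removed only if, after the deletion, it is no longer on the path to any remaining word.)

After clearing the end-marker at "mm", prune upward until reaching a node still needed by another word.
Every node on "mm" is still needed (e.g. by "mmmmoo"), so nothing is freed.
Nodes removed: 0

0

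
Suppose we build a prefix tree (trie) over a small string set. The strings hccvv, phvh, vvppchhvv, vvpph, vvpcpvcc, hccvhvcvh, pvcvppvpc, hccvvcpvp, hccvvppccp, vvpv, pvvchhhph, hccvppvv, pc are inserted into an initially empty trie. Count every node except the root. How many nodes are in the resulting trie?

59

For each word, the new-node count is its length minus the longest prefix already in the trie:
  "hccvv" → 5 new (h, c, c, v, v)
  "phvh" → 4 new (p, h, v, h)
  "vvppchhvv" → 9 new (v, v, p, p, c, h, h, v, v)
  "vvpph" → prefix "vvpp" already present; 1 new (h)
  "vvpcpvcc" → prefix "vvp" already present; 5 new (c, p, v, c, c)
  "hccvhvcvh" → prefix "hccv" already present; 5 new (h, v, c, v, h)
  "pvcvppvpc" → prefix "p" already present; 8 new (v, c, v, p, p, v, p, c)
  "hccvvcpvp" → prefix "hccvv" already present; 4 new (c, p, v, p)
  "hccvvppccp" → prefix "hccvv" already present; 5 new (p, p, c, c, p)
  "vvpv" → prefix "vvp" already present; 1 new (v)
  "pvvchhhph" → prefix "pv" already present; 7 new (v, c, h, h, h, p, h)
  "hccvppvv" → prefix "hccv" already present; 4 new (p, p, v, v)
  "pc" → prefix "p" already present; 1 new (c)
Total nodes = 5 + 4 + 9 + 1 + 5 + 5 + 8 + 4 + 5 + 1 + 7 + 4 + 1 = 59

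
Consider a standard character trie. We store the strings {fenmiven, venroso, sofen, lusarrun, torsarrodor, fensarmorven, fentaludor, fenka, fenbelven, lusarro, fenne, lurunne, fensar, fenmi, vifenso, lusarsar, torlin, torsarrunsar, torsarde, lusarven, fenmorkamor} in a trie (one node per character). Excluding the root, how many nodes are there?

Trace insertions, counting only characters that open a new branch:
  "fenmiven" → 8 new (f, e, n, m, i, v, e, n)
  "venroso" → 7 new (v, e, n, r, o, s, o)
  "sofen" → 5 new (s, o, f, e, n)
  "lusarrun" → 8 new (l, u, s, a, r, r, u, n)
  "torsarrodor" → 11 new (t, o, r, s, a, r, r, o, d, o, r)
  "fensarmorven" → prefix "fen" already present; 9 new (s, a, r, m, o, r, v, e, n)
  "fentaludor" → prefix "fen" already present; 7 new (t, a, l, u, d, o, r)
  "fenka" → prefix "fen" already present; 2 new (k, a)
  "fenbelven" → prefix "fen" already present; 6 new (b, e, l, v, e, n)
  "lusarro" → prefix "lusarr" already present; 1 new (o)
  "fenne" → prefix "fen" already present; 2 new (n, e)
  "lurunne" → prefix "lu" already present; 5 new (r, u, n, n, e)
  "fensar" → prefix "fensar" already present; 0 new (none)
  "fenmi" → prefix "fenmi" already present; 0 new (none)
  "vifenso" → prefix "v" already present; 6 new (i, f, e, n, s, o)
  "lusarsar" → prefix "lusar" already present; 3 new (s, a, r)
  "torlin" → prefix "tor" already present; 3 new (l, i, n)
  "torsarrunsar" → prefix "torsarr" already present; 5 new (u, n, s, a, r)
  "torsarde" → prefix "torsar" already present; 2 new (d, e)
  "lusarven" → prefix "lusar" already present; 3 new (v, e, n)
  "fenmorkamor" → prefix "fenm" already present; 7 new (o, r, k, a, m, o, r)
Total nodes = 8 + 7 + 5 + 8 + 11 + 9 + 7 + 2 + 6 + 1 + 2 + 5 + 0 + 0 + 6 + 3 + 3 + 5 + 2 + 3 + 7 = 100

100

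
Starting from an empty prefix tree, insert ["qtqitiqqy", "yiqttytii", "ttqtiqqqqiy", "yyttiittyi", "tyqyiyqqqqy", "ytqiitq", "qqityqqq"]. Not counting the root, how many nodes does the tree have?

61

For each word, the new-node count is its length minus the longest prefix already in the trie:
  "qtqitiqqy" → 9 new (q, t, q, i, t, i, q, q, y)
  "yiqttytii" → 9 new (y, i, q, t, t, y, t, i, i)
  "ttqtiqqqqiy" → 11 new (t, t, q, t, i, q, q, q, q, i, y)
  "yyttiittyi" → prefix "y" already present; 9 new (y, t, t, i, i, t, t, y, i)
  "tyqyiyqqqqy" → prefix "t" already present; 10 new (y, q, y, i, y, q, q, q, q, y)
  "ytqiitq" → prefix "y" already present; 6 new (t, q, i, i, t, q)
  "qqityqqq" → prefix "q" already present; 7 new (q, i, t, y, q, q, q)
Total nodes = 9 + 9 + 11 + 9 + 10 + 6 + 7 = 61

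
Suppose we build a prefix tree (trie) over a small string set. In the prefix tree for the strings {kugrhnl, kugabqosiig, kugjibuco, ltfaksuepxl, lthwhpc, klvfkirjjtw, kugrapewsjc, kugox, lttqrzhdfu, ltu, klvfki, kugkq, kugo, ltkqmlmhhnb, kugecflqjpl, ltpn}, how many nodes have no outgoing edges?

14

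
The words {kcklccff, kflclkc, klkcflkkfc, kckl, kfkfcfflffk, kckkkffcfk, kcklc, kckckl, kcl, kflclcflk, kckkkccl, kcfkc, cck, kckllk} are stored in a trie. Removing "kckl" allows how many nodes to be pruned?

0

After clearing the end-marker at "kckl", prune upward until reaching a node still needed by another word.
Every node on "kckl" is still needed (e.g. by "kcklccff"), so nothing is freed.
Nodes removed: 0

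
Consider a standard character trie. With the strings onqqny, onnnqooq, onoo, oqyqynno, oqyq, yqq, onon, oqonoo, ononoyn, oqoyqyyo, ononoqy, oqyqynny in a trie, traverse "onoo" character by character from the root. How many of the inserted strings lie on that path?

Walk "onoo" from the root; an end-of-word marker is hit whenever a stored word is a prefix of "onoo".
Prefixes of the query that are stored words: "onoo"
Count: 1

1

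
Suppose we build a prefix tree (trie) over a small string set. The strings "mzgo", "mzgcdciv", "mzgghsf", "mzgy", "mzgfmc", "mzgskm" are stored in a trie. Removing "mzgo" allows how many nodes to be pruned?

1

A node on "mzgo"'s path can go only if nothing else ends at it or branches off below it.
The suffix "o" (1 node) is used only by "mzgo"; the node for "mzg" still has the child "c", so pruning stops there.
Nodes removed: 1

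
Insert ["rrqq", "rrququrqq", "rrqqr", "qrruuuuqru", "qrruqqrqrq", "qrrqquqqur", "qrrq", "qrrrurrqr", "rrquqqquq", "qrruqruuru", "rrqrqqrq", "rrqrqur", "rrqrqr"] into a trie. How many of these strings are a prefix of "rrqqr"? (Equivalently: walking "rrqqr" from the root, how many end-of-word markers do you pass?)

2

Traverse "rrqqr" character by character; count nodes along the way that are marked as word ends.
Prefixes of the query that are stored words: "rrqq", "rrqqr"
Count: 2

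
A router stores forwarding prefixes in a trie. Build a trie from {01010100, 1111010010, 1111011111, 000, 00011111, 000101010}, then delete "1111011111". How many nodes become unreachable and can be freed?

Walk "1111011111" from the leaf back toward the root, removing each node that no remaining word uses.
The suffix "1111" (4 nodes) is used only by "1111011111"; the node for "111101" still has the child "0", so pruning stops there.
Nodes removed: 4

4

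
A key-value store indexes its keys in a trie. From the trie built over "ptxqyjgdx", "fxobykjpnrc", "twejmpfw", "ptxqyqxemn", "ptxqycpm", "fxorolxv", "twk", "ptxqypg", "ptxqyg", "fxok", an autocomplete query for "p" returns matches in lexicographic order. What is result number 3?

ptxqyjgdx

Words with prefix "p", in lexicographic order: "ptxqycpm", "ptxqyg", "ptxqyjgdx", "ptxqypg", "ptxqyqxemn"
Position 3: ptxqyjgdx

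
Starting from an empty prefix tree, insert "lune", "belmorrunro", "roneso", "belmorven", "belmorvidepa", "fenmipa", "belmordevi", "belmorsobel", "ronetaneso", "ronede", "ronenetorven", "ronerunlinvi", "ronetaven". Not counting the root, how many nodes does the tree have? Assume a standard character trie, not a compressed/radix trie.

72

Trace insertions, counting only characters that open a new branch:
  "lune" → 4 new (l, u, n, e)
  "belmorrunro" → 11 new (b, e, l, m, o, r, r, u, n, r, o)
  "roneso" → 6 new (r, o, n, e, s, o)
  "belmorven" → prefix "belmor" already present; 3 new (v, e, n)
  "belmorvidepa" → prefix "belmorv" already present; 5 new (i, d, e, p, a)
  "fenmipa" → 7 new (f, e, n, m, i, p, a)
  "belmordevi" → prefix "belmor" already present; 4 new (d, e, v, i)
  "belmorsobel" → prefix "belmor" already present; 5 new (s, o, b, e, l)
  "ronetaneso" → prefix "rone" already present; 6 new (t, a, n, e, s, o)
  "ronede" → prefix "rone" already present; 2 new (d, e)
  "ronenetorven" → prefix "rone" already present; 8 new (n, e, t, o, r, v, e, n)
  "ronerunlinvi" → prefix "rone" already present; 8 new (r, u, n, l, i, n, v, i)
  "ronetaven" → prefix "roneta" already present; 3 new (v, e, n)
Total nodes = 4 + 11 + 6 + 3 + 5 + 7 + 4 + 5 + 6 + 2 + 8 + 8 + 3 = 72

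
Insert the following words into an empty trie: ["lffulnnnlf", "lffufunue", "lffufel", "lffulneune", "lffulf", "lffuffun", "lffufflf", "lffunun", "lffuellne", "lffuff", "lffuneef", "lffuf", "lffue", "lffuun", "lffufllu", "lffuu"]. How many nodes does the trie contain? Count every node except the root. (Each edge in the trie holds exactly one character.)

Insert word by word; a character creates a node only if that edge doesn't already exist:
  "lffulnnnlf" → 10 new (l, f, f, u, l, n, n, n, l, f)
  "lffufunue" → prefix "lffu" already present; 5 new (f, u, n, u, e)
  "lffufel" → prefix "lffuf" already present; 2 new (e, l)
  "lffulneune" → prefix "lffuln" already present; 4 new (e, u, n, e)
  "lffulf" → prefix "lfful" already present; 1 new (f)
  "lffuffun" → prefix "lffuf" already present; 3 new (f, u, n)
  "lffufflf" → prefix "lffuff" already present; 2 new (l, f)
  "lffunun" → prefix "lffu" already present; 3 new (n, u, n)
  "lffuellne" → prefix "lffu" already present; 5 new (e, l, l, n, e)
  "lffuff" → prefix "lffuff" already present; 0 new (none)
  "lffuneef" → prefix "lffun" already present; 3 new (e, e, f)
  "lffuf" → prefix "lffuf" already present; 0 new (none)
  "lffue" → prefix "lffue" already present; 0 new (none)
  "lffuun" → prefix "lffu" already present; 2 new (u, n)
  "lffufllu" → prefix "lffuf" already present; 3 new (l, l, u)
  "lffuu" → prefix "lffuu" already present; 0 new (none)
Total nodes = 10 + 5 + 2 + 4 + 1 + 3 + 2 + 3 + 5 + 0 + 3 + 0 + 0 + 2 + 3 + 0 = 43

43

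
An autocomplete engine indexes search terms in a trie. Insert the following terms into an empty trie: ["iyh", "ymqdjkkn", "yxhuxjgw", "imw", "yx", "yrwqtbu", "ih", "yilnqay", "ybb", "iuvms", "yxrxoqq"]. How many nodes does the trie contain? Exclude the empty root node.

For each word, the new-node count is its length minus the longest prefix already in the trie:
  "iyh" → 3 new (i, y, h)
  "ymqdjkkn" → 8 new (y, m, q, d, j, k, k, n)
  "yxhuxjgw" → prefix "y" already present; 7 new (x, h, u, x, j, g, w)
  "imw" → prefix "i" already present; 2 new (m, w)
  "yx" → prefix "yx" already present; 0 new (none)
  "yrwqtbu" → prefix "y" already present; 6 new (r, w, q, t, b, u)
  "ih" → prefix "i" already present; 1 new (h)
  "yilnqay" → prefix "y" already present; 6 new (i, l, n, q, a, y)
  "ybb" → prefix "y" already present; 2 new (b, b)
  "iuvms" → prefix "i" already present; 4 new (u, v, m, s)
  "yxrxoqq" → prefix "yx" already present; 5 new (r, x, o, q, q)
Total nodes = 3 + 8 + 7 + 2 + 0 + 6 + 1 + 6 + 2 + 4 + 5 = 44

44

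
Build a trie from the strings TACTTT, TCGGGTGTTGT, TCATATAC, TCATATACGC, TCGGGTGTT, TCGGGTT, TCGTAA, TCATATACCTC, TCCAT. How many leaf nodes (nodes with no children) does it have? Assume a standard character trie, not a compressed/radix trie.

Leaves are exactly the stored words that no other stored word extends.
Those words: "TACTTT", "TCATATACCTC", "TCATATACGC", "TCCAT", "TCGGGTGTTGT", "TCGGGTT", "TCGTAA"
Leaf count: 7

7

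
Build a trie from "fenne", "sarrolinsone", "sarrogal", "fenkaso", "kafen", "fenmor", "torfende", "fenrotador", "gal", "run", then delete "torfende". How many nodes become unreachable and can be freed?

8

A node on "torfende"'s path can go only if nothing else ends at it or branches off below it.
No other word shares any prefix with "torfende", so all 8 of its nodes go.
Nodes removed: 8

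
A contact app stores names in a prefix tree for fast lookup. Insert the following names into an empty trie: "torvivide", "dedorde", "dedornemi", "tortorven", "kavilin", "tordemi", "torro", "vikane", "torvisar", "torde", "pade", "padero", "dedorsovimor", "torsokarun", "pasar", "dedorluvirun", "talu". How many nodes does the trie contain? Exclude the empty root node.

81

Insert word by word; a character creates a node only if that edge doesn't already exist:
  "torvivide" → 9 new (t, o, r, v, i, v, i, d, e)
  "dedorde" → 7 new (d, e, d, o, r, d, e)
  "dedornemi" → prefix "dedor" already present; 4 new (n, e, m, i)
  "tortorven" → prefix "tor" already present; 6 new (t, o, r, v, e, n)
  "kavilin" → 7 new (k, a, v, i, l, i, n)
  "tordemi" → prefix "tor" already present; 4 new (d, e, m, i)
  "torro" → prefix "tor" already present; 2 new (r, o)
  "vikane" → 6 new (v, i, k, a, n, e)
  "torvisar" → prefix "torvi" already present; 3 new (s, a, r)
  "torde" → prefix "torde" already present; 0 new (none)
  "pade" → 4 new (p, a, d, e)
  "padero" → prefix "pade" already present; 2 new (r, o)
  "dedorsovimor" → prefix "dedor" already present; 7 new (s, o, v, i, m, o, r)
  "torsokarun" → prefix "tor" already present; 7 new (s, o, k, a, r, u, n)
  "pasar" → prefix "pa" already present; 3 new (s, a, r)
  "dedorluvirun" → prefix "dedor" already present; 7 new (l, u, v, i, r, u, n)
  "talu" → prefix "t" already present; 3 new (a, l, u)
Total nodes = 9 + 7 + 4 + 6 + 7 + 4 + 2 + 6 + 3 + 0 + 4 + 2 + 7 + 7 + 3 + 7 + 3 = 81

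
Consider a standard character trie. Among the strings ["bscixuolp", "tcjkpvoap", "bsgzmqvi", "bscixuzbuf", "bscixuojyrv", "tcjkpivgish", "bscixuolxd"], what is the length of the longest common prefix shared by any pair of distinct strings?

8

The deepest shared node is where two words last agree before diverging.
e.g. "bscixuolp" and "bscixuolxd" share the prefix "bscixuol" of length 8; no pair shares a longer one.
Longest shared-prefix length: 8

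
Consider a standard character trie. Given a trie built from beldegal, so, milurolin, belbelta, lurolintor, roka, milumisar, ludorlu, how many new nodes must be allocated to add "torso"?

Nothing in the trie begins with "t"; the whole of "torso" is new.
5 − 0 = 5 new nodes.

5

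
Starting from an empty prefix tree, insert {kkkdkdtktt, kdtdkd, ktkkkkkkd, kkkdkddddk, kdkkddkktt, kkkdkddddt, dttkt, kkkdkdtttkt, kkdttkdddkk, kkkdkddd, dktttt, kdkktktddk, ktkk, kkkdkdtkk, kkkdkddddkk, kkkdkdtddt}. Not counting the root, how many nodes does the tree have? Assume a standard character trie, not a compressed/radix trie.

70

Trace insertions, counting only characters that open a new branch:
  "kkkdkdtktt" → 10 new (k, k, k, d, k, d, t, k, t, t)
  "kdtdkd" → prefix "k" already present; 5 new (d, t, d, k, d)
  "ktkkkkkkd" → prefix "k" already present; 8 new (t, k, k, k, k, k, k, d)
  "kkkdkddddk" → prefix "kkkdkd" already present; 4 new (d, d, d, k)
  "kdkkddkktt" → prefix "kd" already present; 8 new (k, k, d, d, k, k, t, t)
  "kkkdkddddt" → prefix "kkkdkdddd" already present; 1 new (t)
  "dttkt" → 5 new (d, t, t, k, t)
  "kkkdkdtttkt" → prefix "kkkdkdt" already present; 4 new (t, t, k, t)
  "kkdttkdddkk" → prefix "kk" already present; 9 new (d, t, t, k, d, d, d, k, k)
  "kkkdkddd" → prefix "kkkdkddd" already present; 0 new (none)
  "dktttt" → prefix "d" already present; 5 new (k, t, t, t, t)
  "kdkktktddk" → prefix "kdkk" already present; 6 new (t, k, t, d, d, k)
  "ktkk" → prefix "ktkk" already present; 0 new (none)
  "kkkdkdtkk" → prefix "kkkdkdtk" already present; 1 new (k)
  "kkkdkddddkk" → prefix "kkkdkddddk" already present; 1 new (k)
  "kkkdkdtddt" → prefix "kkkdkdt" already present; 3 new (d, d, t)
Total nodes = 10 + 5 + 8 + 4 + 8 + 1 + 5 + 4 + 9 + 0 + 5 + 6 + 0 + 1 + 1 + 3 = 70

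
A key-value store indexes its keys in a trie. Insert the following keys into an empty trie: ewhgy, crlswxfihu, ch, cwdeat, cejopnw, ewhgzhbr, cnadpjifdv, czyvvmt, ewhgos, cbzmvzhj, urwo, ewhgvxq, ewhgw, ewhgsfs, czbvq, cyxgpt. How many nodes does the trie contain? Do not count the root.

Count nodes per top-level branch (shared prefixes stored once):
  'c'-branch (cbzmvzhj, cejopnw, ch, cnadpjifdv, crlswxfihu, cwdeat, cyxgpt, czbvq, czyvvmt): 52 nodes
  'e'-branch (ewhgos, ewhgsfs, ewhgvxq, ewhgw, ewhgy, ewhgzhbr): 18 nodes
  'u'-branch (urwo): 4 nodes
Sum: 74

74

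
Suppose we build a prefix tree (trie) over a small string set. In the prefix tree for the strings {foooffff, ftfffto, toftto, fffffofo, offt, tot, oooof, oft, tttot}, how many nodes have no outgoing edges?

A leaf is a node with no children — equivalently, the end of a word that is not a proper prefix of any other stored word.
Those words: "fffffofo", "foooffff", "ftfffto", "offt", "oft", "oooof", "toftto", "tot", "tttot"
Leaf count: 9

9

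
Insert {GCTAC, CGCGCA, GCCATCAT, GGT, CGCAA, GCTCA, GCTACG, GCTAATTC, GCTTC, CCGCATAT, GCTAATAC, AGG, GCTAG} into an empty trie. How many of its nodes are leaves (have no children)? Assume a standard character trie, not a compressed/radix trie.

12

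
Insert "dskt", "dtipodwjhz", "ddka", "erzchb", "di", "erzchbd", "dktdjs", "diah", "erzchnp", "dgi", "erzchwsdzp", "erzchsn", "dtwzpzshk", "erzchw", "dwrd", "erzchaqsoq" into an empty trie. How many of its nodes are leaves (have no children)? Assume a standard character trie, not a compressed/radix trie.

13

Leaves are exactly the stored words that no other stored word extends.
Those words: "ddka", "dgi", "diah", "dktdjs", "dskt", "dtipodwjhz", "dtwzpzshk", "dwrd", "erzchaqsoq", "erzchbd", "erzchnp", "erzchsn", "erzchwsdzp"
Leaf count: 13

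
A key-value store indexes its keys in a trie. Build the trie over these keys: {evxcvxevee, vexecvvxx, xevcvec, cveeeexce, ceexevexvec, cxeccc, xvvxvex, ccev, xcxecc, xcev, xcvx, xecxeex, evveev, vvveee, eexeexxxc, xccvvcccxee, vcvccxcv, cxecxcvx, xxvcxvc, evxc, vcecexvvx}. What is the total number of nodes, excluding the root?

Insert word by word; a character creates a node only if that edge doesn't already exist:
  "evxcvxevee" → 10 new (e, v, x, c, v, x, e, v, e, e)
  "vexecvvxx" → 9 new (v, e, x, e, c, v, v, x, x)
  "xevcvec" → 7 new (x, e, v, c, v, e, c)
  "cveeeexce" → 9 new (c, v, e, e, e, e, x, c, e)
  "ceexevexvec" → prefix "c" already present; 10 new (e, e, x, e, v, e, x, v, e, c)
  "cxeccc" → prefix "c" already present; 5 new (x, e, c, c, c)
  "xvvxvex" → prefix "x" already present; 6 new (v, v, x, v, e, x)
  "ccev" → prefix "c" already present; 3 new (c, e, v)
  "xcxecc" → prefix "x" already present; 5 new (c, x, e, c, c)
  "xcev" → prefix "xc" already present; 2 new (e, v)
  "xcvx" → prefix "xc" already present; 2 new (v, x)
  "xecxeex" → prefix "xe" already present; 5 new (c, x, e, e, x)
  "evveev" → prefix "ev" already present; 4 new (v, e, e, v)
  "vvveee" → prefix "v" already present; 5 new (v, v, e, e, e)
  "eexeexxxc" → prefix "e" already present; 8 new (e, x, e, e, x, x, x, c)
  "xccvvcccxee" → prefix "xc" already present; 9 new (c, v, v, c, c, c, x, e, e)
  "vcvccxcv" → prefix "v" already present; 7 new (c, v, c, c, x, c, v)
  "cxecxcvx" → prefix "cxec" already present; 4 new (x, c, v, x)
  "xxvcxvc" → prefix "x" already present; 6 new (x, v, c, x, v, c)
  "evxc" → prefix "evxc" already present; 0 new (none)
  "vcecexvvx" → prefix "vc" already present; 7 new (e, c, e, x, v, v, x)
Total nodes = 10 + 9 + 7 + 9 + 10 + 5 + 6 + 3 + 5 + 2 + 2 + 5 + 4 + 5 + 8 + 9 + 7 + 4 + 6 + 0 + 7 = 123

123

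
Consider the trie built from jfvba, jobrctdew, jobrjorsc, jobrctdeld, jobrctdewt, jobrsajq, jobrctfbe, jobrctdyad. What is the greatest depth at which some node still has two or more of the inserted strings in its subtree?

9

Look for the deepest trie node that still has at least two words in its subtree.
"jobrctdew" and "jobrctdewt" agree on "jobrctdew" (9 characters) before diverging; nothing deeper is shared.
Longest shared-prefix length: 9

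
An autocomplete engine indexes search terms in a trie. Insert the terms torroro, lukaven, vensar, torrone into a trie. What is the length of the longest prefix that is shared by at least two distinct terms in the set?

The deepest shared node is where two words last agree before diverging.
"torrone" and "torroro" agree on "torro" (5 characters) before diverging; nothing deeper is shared.
Longest shared-prefix length: 5

5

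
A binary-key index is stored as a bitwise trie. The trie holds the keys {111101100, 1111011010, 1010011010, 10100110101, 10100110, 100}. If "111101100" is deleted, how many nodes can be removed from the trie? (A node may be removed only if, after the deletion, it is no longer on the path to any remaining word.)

1

A node on "111101100"'s path can go only if nothing else ends at it or branches off below it.
The suffix "0" (1 node) is used only by "111101100"; the node for "11110110" still has the child "1", so pruning stops there.
Nodes removed: 1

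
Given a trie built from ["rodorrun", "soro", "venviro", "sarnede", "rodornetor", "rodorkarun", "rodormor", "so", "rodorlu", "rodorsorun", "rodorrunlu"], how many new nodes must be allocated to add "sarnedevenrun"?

6

The longest prefix of "sarnedevenrun" already in the trie is "sarnede" (length 7).
So 13 − 7 = 6 new nodes.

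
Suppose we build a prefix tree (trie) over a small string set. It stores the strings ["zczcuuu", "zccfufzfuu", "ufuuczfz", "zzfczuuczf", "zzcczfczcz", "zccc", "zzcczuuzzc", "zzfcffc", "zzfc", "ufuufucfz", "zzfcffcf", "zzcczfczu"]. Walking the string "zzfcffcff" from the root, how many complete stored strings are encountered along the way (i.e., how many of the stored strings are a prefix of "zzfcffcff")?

Traverse "zzfcffcff" character by character; count nodes along the way that are marked as word ends.
Prefixes of the query that are stored words: "zzfc", "zzfcffc", "zzfcffcf"
Count: 3

3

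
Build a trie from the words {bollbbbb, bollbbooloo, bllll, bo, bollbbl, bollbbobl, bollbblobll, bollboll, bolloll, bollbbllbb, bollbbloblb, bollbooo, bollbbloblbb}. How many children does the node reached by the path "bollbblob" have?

Follow the path "bollbblob" to its node, then look at its outgoing edges.
Distinct next characters after "bollbblob": l.
That node has 1 child edge.

1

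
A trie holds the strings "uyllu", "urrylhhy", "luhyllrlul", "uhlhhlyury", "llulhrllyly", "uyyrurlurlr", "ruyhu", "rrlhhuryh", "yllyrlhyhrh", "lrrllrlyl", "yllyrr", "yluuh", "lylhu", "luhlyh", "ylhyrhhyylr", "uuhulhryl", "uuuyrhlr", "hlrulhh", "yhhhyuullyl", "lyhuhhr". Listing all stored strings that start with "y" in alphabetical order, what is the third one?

yllyrlhyhrh

Filter for "y…" and sort: "yhhhyuullyl", "ylhyrhhyylr", "yllyrlhyhrh", "yllyrr", "yluuh"
The 3rd is yllyrlhyhrh.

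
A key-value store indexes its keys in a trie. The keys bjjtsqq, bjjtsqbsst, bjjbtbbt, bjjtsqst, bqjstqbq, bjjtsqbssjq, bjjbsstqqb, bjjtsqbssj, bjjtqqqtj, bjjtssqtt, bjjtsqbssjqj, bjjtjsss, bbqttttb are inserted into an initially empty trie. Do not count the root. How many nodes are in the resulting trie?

54

Trace insertions, counting only characters that open a new branch:
  "bjjtsqq" → 7 new (b, j, j, t, s, q, q)
  "bjjtsqbsst" → prefix "bjjtsq" already present; 4 new (b, s, s, t)
  "bjjbtbbt" → prefix "bjj" already present; 5 new (b, t, b, b, t)
  "bjjtsqst" → prefix "bjjtsq" already present; 2 new (s, t)
  "bqjstqbq" → prefix "b" already present; 7 new (q, j, s, t, q, b, q)
  "bjjtsqbssjq" → prefix "bjjtsqbss" already present; 2 new (j, q)
  "bjjbsstqqb" → prefix "bjjb" already present; 6 new (s, s, t, q, q, b)
  "bjjtsqbssj" → prefix "bjjtsqbssj" already present; 0 new (none)
  "bjjtqqqtj" → prefix "bjjt" already present; 5 new (q, q, q, t, j)
  "bjjtssqtt" → prefix "bjjts" already present; 4 new (s, q, t, t)
  "bjjtsqbssjqj" → prefix "bjjtsqbssjq" already present; 1 new (j)
  "bjjtjsss" → prefix "bjjt" already present; 4 new (j, s, s, s)
  "bbqttttb" → prefix "b" already present; 7 new (b, q, t, t, t, t, b)
Total nodes = 7 + 4 + 5 + 2 + 7 + 2 + 6 + 0 + 5 + 4 + 1 + 4 + 7 = 54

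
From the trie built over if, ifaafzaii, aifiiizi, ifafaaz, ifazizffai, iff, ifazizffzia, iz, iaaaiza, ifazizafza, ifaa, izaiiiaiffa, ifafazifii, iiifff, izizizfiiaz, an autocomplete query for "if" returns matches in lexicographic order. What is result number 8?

ifazizffzia

Words with prefix "if", in lexicographic order: "if", "ifaa", "ifaafzaii", "ifafaaz", "ifafazifii", "ifazizafza", "ifazizffai", "ifazizffzia", "iff"
Position 8: ifazizffzia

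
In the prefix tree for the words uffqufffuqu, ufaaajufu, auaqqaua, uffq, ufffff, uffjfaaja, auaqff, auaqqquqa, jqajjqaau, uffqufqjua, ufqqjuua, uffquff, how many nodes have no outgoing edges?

10

Leaves are exactly the stored words that no other stored word extends.
Those words: "auaqff", "auaqqaua", "auaqqquqa", "jqajjqaau", "ufaaajufu", "ufffff", "uffjfaaja", "uffqufffuqu", "uffqufqjua", "ufqqjuua"
Leaf count: 10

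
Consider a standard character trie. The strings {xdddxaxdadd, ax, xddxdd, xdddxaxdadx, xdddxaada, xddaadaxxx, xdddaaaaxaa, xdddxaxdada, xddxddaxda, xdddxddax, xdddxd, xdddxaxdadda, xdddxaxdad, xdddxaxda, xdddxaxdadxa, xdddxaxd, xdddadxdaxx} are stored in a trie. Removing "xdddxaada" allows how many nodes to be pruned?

3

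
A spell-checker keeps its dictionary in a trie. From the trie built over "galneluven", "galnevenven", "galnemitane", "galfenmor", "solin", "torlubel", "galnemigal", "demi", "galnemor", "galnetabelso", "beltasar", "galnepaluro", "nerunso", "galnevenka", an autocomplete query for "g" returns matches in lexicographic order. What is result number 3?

galnemigal

DFS of the "g" subtree visits, in order: "galfenmor", "galneluven", "galnemigal", "galnemitane", "galnemor", "galnepaluro", "galnetabelso", "galnevenka", "galnevenven"
Position 3: galnemigal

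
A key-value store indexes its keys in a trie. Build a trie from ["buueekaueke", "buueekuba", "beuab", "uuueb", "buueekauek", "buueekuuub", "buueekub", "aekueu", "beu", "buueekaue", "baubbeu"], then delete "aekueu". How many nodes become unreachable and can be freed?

After clearing the end-marker at "aekueu", prune upward until reaching a node still needed by another word.
No other word shares any prefix with "aekueu", so all 6 of its nodes go.
Nodes removed: 6

6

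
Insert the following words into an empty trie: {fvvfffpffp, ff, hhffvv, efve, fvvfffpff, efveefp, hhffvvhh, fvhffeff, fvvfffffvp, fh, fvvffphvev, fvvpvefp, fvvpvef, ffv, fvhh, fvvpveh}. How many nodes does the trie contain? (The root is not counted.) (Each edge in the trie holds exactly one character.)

Count nodes per top-level branch (shared prefixes stored once):
  'e'-branch (efve, efveefp): 7 nodes
  'f'-branch (ff, ffv, fh, fvhffeff, fvhh, fvvfffffvp, fvvfffpff, fvvfffpffp, fvvffphvev, fvvpvef, fvvpvefp, fvvpveh): 35 nodes
  'h'-branch (hhffvv, hhffvvhh): 8 nodes
Sum: 50

50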